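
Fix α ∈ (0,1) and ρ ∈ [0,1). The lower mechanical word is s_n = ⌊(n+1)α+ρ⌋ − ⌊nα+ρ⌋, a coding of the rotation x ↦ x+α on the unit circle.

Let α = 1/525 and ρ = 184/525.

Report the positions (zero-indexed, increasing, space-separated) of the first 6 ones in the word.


340 865 1390 1915 2440 2965

n=0: ⌊185/525⌋−⌊184/525⌋ = 0−0 = 0
n=1: ⌊186/525⌋−⌊185/525⌋ = 0−0 = 0
  …
n=340: ⌊525/525⌋−⌊524/525⌋ = 1−0 = 1  ← one
n=341: ⌊526/525⌋−⌊525/525⌋ = 1−1 = 0
n=342: ⌊527/525⌋−⌊526/525⌋ = 1−1 = 0
  …
n=865: ⌊1050/525⌋−⌊1049/525⌋ = 2−1 = 1  ← one
n=866: ⌊1051/525⌋−⌊1050/525⌋ = 2−2 = 0
n=867: ⌊1052/525⌋−⌊1051/525⌋ = 2−2 = 0
  …
n=1390: ⌊1575/525⌋−⌊1574/525⌋ = 3−2 = 1  ← one
n=1391: ⌊1576/525⌋−⌊1575/525⌋ = 3−3 = 0
n=1392: ⌊1577/525⌋−⌊1576/525⌋ = 3−3 = 0
  …
n=1915: ⌊2100/525⌋−⌊2099/525⌋ = 4−3 = 1  ← one
n=1916: ⌊2101/525⌋−⌊2100/525⌋ = 4−4 = 0
n=1917: ⌊2102/525⌋−⌊2101/525⌋ = 4−4 = 0
  …
n=2440: ⌊2625/525⌋−⌊2624/525⌋ = 5−4 = 1  ← one
n=2441: ⌊2626/525⌋−⌊2625/525⌋ = 5−5 = 0
n=2442: ⌊2627/525⌋−⌊2626/525⌋ = 5−5 = 0
  …
n=2965: ⌊3150/525⌋−⌊3149/525⌋ = 6−5 = 1  ← one
positions of the first 6 ones: 340 865 1390 1915 2440 2965


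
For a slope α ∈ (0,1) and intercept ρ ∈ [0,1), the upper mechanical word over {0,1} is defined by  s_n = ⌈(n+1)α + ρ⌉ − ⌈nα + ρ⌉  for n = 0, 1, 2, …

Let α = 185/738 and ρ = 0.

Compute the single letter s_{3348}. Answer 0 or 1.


0

(n+1)α + ρ = (3349·185) / 738 = 619565/738
nα + ρ     = (3348·185) / 738 = 619380/738
⌈619565/738⌉ = 840,  ⌈619380/738⌉ = 840
s_{3348} = 840 − 840 = 0


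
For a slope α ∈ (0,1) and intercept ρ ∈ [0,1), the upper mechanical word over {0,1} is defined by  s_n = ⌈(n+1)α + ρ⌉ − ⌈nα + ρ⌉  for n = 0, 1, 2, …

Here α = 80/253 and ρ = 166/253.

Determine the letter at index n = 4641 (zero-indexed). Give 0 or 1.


(n+1)α + ρ = (4642·80 + 166) / 253 = 371526/253
nα + ρ     = (4641·80 + 166) / 253 = 371446/253
⌈371526/253⌉ = 1469,  ⌈371446/253⌉ = 1469
s_{4641} = 1469 − 1469 = 0

0


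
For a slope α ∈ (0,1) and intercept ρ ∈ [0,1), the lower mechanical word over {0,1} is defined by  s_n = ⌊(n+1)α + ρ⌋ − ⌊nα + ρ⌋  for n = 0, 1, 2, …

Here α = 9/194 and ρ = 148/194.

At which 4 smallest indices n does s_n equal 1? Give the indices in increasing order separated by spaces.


n=0: ⌊157/194⌋−⌊148/194⌋ = 0−0 = 0
n=1: ⌊166/194⌋−⌊157/194⌋ = 0−0 = 0
  …
n=5: ⌊202/194⌋−⌊193/194⌋ = 1−0 = 1  ← one
n=6: ⌊211/194⌋−⌊202/194⌋ = 1−1 = 0
n=7: ⌊220/194⌋−⌊211/194⌋ = 1−1 = 0
  …
n=26: ⌊391/194⌋−⌊382/194⌋ = 2−1 = 1  ← one
n=27: ⌊400/194⌋−⌊391/194⌋ = 2−2 = 0
n=28: ⌊409/194⌋−⌊400/194⌋ = 2−2 = 0
  …
n=48: ⌊589/194⌋−⌊580/194⌋ = 3−2 = 1  ← one
n=49: ⌊598/194⌋−⌊589/194⌋ = 3−3 = 0
n=50: ⌊607/194⌋−⌊598/194⌋ = 3−3 = 0
  …
n=69: ⌊778/194⌋−⌊769/194⌋ = 4−3 = 1  ← one
positions of the first 4 ones: 5 26 48 69

5 26 48 69


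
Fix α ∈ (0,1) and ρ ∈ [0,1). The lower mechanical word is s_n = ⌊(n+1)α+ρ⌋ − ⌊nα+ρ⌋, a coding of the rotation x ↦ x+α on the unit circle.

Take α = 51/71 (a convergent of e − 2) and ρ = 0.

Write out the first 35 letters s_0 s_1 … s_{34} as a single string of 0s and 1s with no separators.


n=0: ⌊(1·51)/71⌋ − ⌊(0·51)/71⌋ = ⌊51/71⌋ − ⌊0/71⌋ = 0 − 0 = 0
n=1: ⌊(2·51)/71⌋ − ⌊(1·51)/71⌋ = ⌊102/71⌋ − ⌊51/71⌋ = 1 − 0 = 1
n=2: ⌊(3·51)/71⌋ − ⌊(2·51)/71⌋ = ⌊153/71⌋ − ⌊102/71⌋ = 2 − 1 = 1
n=3: ⌊(4·51)/71⌋ − ⌊(3·51)/71⌋ = ⌊204/71⌋ − ⌊153/71⌋ = 2 − 2 = 0
n=4: ⌊(5·51)/71⌋ − ⌊(4·51)/71⌋ = ⌊255/71⌋ − ⌊204/71⌋ = 3 − 2 = 1
n=5: ⌊(6·51)/71⌋ − ⌊(5·51)/71⌋ = ⌊306/71⌋ − ⌊255/71⌋ = 4 − 3 = 1
n=6: ⌊(7·51)/71⌋ − ⌊(6·51)/71⌋ = ⌊357/71⌋ − ⌊306/71⌋ = 5 − 4 = 1
n=7: ⌊(8·51)/71⌋ − ⌊(7·51)/71⌋ = ⌊408/71⌋ − ⌊357/71⌋ = 5 − 5 = 0
n=8: ⌊(9·51)/71⌋ − ⌊(8·51)/71⌋ = ⌊459/71⌋ − ⌊408/71⌋ = 6 − 5 = 1
n=9: ⌊(10·51)/71⌋ − ⌊(9·51)/71⌋ = ⌊510/71⌋ − ⌊459/71⌋ = 7 − 6 = 1
n=10: ⌊(11·51)/71⌋ − ⌊(10·51)/71⌋ = ⌊561/71⌋ − ⌊510/71⌋ = 7 − 7 = 0
n=11: ⌊(12·51)/71⌋ − ⌊(11·51)/71⌋ = ⌊612/71⌋ − ⌊561/71⌋ = 8 − 7 = 1
n=12: ⌊(13·51)/71⌋ − ⌊(12·51)/71⌋ = ⌊663/71⌋ − ⌊612/71⌋ = 9 − 8 = 1
n=13: ⌊(14·51)/71⌋ − ⌊(13·51)/71⌋ = ⌊714/71⌋ − ⌊663/71⌋ = 10 − 9 = 1
n=14: ⌊(15·51)/71⌋ − ⌊(14·51)/71⌋ = ⌊765/71⌋ − ⌊714/71⌋ = 10 − 10 = 0
n=15: ⌊(16·51)/71⌋ − ⌊(15·51)/71⌋ = ⌊816/71⌋ − ⌊765/71⌋ = 11 − 10 = 1
n=16: ⌊(17·51)/71⌋ − ⌊(16·51)/71⌋ = ⌊867/71⌋ − ⌊816/71⌋ = 12 − 11 = 1
n=17: ⌊(18·51)/71⌋ − ⌊(17·51)/71⌋ = ⌊918/71⌋ − ⌊867/71⌋ = 12 − 12 = 0
n=18: ⌊(19·51)/71⌋ − ⌊(18·51)/71⌋ = ⌊969/71⌋ − ⌊918/71⌋ = 13 − 12 = 1
n=19: ⌊(20·51)/71⌋ − ⌊(19·51)/71⌋ = ⌊1020/71⌋ − ⌊969/71⌋ = 14 − 13 = 1
n=20: ⌊(21·51)/71⌋ − ⌊(20·51)/71⌋ = ⌊1071/71⌋ − ⌊1020/71⌋ = 15 − 14 = 1
n=21: ⌊(22·51)/71⌋ − ⌊(21·51)/71⌋ = ⌊1122/71⌋ − ⌊1071/71⌋ = 15 − 15 = 0
n=22: ⌊(23·51)/71⌋ − ⌊(22·51)/71⌋ = ⌊1173/71⌋ − ⌊1122/71⌋ = 16 − 15 = 1
n=23: ⌊(24·51)/71⌋ − ⌊(23·51)/71⌋ = ⌊1224/71⌋ − ⌊1173/71⌋ = 17 − 16 = 1
n=24: ⌊(25·51)/71⌋ − ⌊(24·51)/71⌋ = ⌊1275/71⌋ − ⌊1224/71⌋ = 17 − 17 = 0
n=25: ⌊(26·51)/71⌋ − ⌊(25·51)/71⌋ = ⌊1326/71⌋ − ⌊1275/71⌋ = 18 − 17 = 1
n=26: ⌊(27·51)/71⌋ − ⌊(26·51)/71⌋ = ⌊1377/71⌋ − ⌊1326/71⌋ = 19 − 18 = 1
n=27: ⌊(28·51)/71⌋ − ⌊(27·51)/71⌋ = ⌊1428/71⌋ − ⌊1377/71⌋ = 20 − 19 = 1
n=28: ⌊(29·51)/71⌋ − ⌊(28·51)/71⌋ = ⌊1479/71⌋ − ⌊1428/71⌋ = 20 − 20 = 0
n=29: ⌊(30·51)/71⌋ − ⌊(29·51)/71⌋ = ⌊1530/71⌋ − ⌊1479/71⌋ = 21 − 20 = 1
n=30: ⌊(31·51)/71⌋ − ⌊(30·51)/71⌋ = ⌊1581/71⌋ − ⌊1530/71⌋ = 22 − 21 = 1
n=31: ⌊(32·51)/71⌋ − ⌊(31·51)/71⌋ = ⌊1632/71⌋ − ⌊1581/71⌋ = 22 − 22 = 0
n=32: ⌊(33·51)/71⌋ − ⌊(32·51)/71⌋ = ⌊1683/71⌋ − ⌊1632/71⌋ = 23 − 22 = 1
n=33: ⌊(34·51)/71⌋ − ⌊(33·51)/71⌋ = ⌊1734/71⌋ − ⌊1683/71⌋ = 24 − 23 = 1
n=34: ⌊(35·51)/71⌋ − ⌊(34·51)/71⌋ = ⌊1785/71⌋ − ⌊1734/71⌋ = 25 − 24 = 1

01101110110111011011101101110110111


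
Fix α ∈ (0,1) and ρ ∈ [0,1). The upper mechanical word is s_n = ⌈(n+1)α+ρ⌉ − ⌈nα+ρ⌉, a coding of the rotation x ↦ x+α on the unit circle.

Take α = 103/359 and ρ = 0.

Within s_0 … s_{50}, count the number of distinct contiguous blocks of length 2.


t_n = ⌈(n·103)/359⌉ for n = 0 … 51:
  n=0…9: ⌈0/359⌉=0 ⌈103/359⌉=1 ⌈206/359⌉=1 ⌈309/359⌉=1 ⌈412/359⌉=2 ⌈515/359⌉=2 ⌈618/359⌉=2 ⌈721/359⌉=3 ⌈824/359⌉=3 ⌈927/359⌉=3
  n=10…19: ⌈1030/359⌉=3 ⌈1133/359⌉=4 ⌈1236/359⌉=4 ⌈1339/359⌉=4 ⌈1442/359⌉=5 ⌈1545/359⌉=5 ⌈1648/359⌉=5 ⌈1751/359⌉=5 ⌈1854/359⌉=6 ⌈1957/359⌉=6
  n=20…29: ⌈2060/359⌉=6 ⌈2163/359⌉=7 ⌈2266/359⌉=7 ⌈2369/359⌉=7 ⌈2472/359⌉=7 ⌈2575/359⌉=8 ⌈2678/359⌉=8 ⌈2781/359⌉=8 ⌈2884/359⌉=9 ⌈2987/359⌉=9
  n=30…39: ⌈3090/359⌉=9 ⌈3193/359⌉=9 ⌈3296/359⌉=10 ⌈3399/359⌉=10 ⌈3502/359⌉=10 ⌈3605/359⌉=11 ⌈3708/359⌉=11 ⌈3811/359⌉=11 ⌈3914/359⌉=11 ⌈4017/359⌉=12
  n=40…49: ⌈4120/359⌉=12 ⌈4223/359⌉=12 ⌈4326/359⌉=13 ⌈4429/359⌉=13 ⌈4532/359⌉=13 ⌈4635/359⌉=13 ⌈4738/359⌉=14 ⌈4841/359⌉=14 ⌈4944/359⌉=14 ⌈5047/359⌉=15
  n=50…51: ⌈5150/359⌉=15 ⌈5253/359⌉=15
s_n = t_(n+1) − t_n for n = 0 … 50 gives
prefix = 100100100010010001001000100100010010001001000100100
slide a length-2 window over [0..1] … [49..50] (50 windows); first occurrence of each distinct factor:
  [  0..  1] 10
  [  1..  2] 00
  [  2..  3] 01
  (the other 47 windows repeat one of these)
distinct factors: {00, 01, 10}
count = 3  (Sturmian bound for length 2 is 3)

3


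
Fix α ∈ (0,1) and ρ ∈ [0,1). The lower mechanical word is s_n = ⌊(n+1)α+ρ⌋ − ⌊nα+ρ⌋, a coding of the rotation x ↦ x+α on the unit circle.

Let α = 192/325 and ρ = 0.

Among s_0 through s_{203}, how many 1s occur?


120

#1s = Σ_{n=0}^{203} s_n = Σ_{n=0}^{203} (⌊(n+1)α+ρ⌋ − ⌊nα+ρ⌋)
the sum telescopes: every ⌊nα+ρ⌋ with 0 < n < 204 appears once with + and once with −, leaving ⌊204α+ρ⌋ − ⌊0·α+ρ⌋
204α + ρ = (204·192) / 325 = 39168/325
ρ = 0/325
⌊39168/325⌋ = 120,  ⌊0/325⌋ = 0
#1s = 120 − 0 = 120


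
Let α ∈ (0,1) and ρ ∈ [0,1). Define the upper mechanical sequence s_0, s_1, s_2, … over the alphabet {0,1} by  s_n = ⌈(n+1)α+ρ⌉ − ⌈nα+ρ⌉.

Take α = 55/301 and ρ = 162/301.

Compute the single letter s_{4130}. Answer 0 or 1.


(n+1)α + ρ = (4131·55 + 162) / 301 = 227367/301
nα + ρ     = (4130·55 + 162) / 301 = 227312/301
⌈227367/301⌉ = 756,  ⌈227312/301⌉ = 756
s_{4130} = 756 − 756 = 0

0


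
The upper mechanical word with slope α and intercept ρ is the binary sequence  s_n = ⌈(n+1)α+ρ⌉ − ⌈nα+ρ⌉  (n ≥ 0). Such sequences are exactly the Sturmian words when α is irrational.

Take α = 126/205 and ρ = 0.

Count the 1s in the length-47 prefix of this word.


29

#1s = Σ_{n=0}^{46} s_n = Σ_{n=0}^{46} (⌈(n+1)α+ρ⌉ − ⌈nα+ρ⌉)
the sum telescopes: every ⌈nα+ρ⌉ with 0 < n < 47 appears once with + and once with −, leaving ⌈47α+ρ⌉ − ⌈0·α+ρ⌉
47α + ρ = (47·126) / 205 = 5922/205
ρ = 0/205
⌈5922/205⌉ = 29,  ⌈0/205⌉ = 0
#1s = 29 − 0 = 29


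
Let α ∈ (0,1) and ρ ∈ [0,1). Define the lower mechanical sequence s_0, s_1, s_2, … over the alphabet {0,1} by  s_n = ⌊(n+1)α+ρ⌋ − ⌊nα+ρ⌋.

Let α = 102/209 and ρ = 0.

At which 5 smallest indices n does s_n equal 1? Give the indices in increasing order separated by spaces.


n=0: ⌊102/209⌋−⌊0/209⌋ = 0−0 = 0
n=1: ⌊204/209⌋−⌊102/209⌋ = 0−0 = 0
n=2: ⌊306/209⌋−⌊204/209⌋ = 1−0 = 1  ← one
n=3: ⌊408/209⌋−⌊306/209⌋ = 1−1 = 0
n=4: ⌊510/209⌋−⌊408/209⌋ = 2−1 = 1  ← one
n=5: ⌊612/209⌋−⌊510/209⌋ = 2−2 = 0
n=6: ⌊714/209⌋−⌊612/209⌋ = 3−2 = 1  ← one
n=7: ⌊816/209⌋−⌊714/209⌋ = 3−3 = 0
n=8: ⌊918/209⌋−⌊816/209⌋ = 4−3 = 1  ← one
n=9: ⌊1020/209⌋−⌊918/209⌋ = 4−4 = 0
n=10: ⌊1122/209⌋−⌊1020/209⌋ = 5−4 = 1  ← one
positions of the first 5 ones: 2 4 6 8 10

2 4 6 8 10


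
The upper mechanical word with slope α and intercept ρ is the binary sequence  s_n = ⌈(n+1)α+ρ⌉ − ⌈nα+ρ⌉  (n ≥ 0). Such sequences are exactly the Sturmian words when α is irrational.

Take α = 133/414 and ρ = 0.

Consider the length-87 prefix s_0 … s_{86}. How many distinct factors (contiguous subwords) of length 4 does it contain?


t_n = ⌈(n·133)/414⌉ for n = 0 … 87:
  n=0…9: ⌈0/414⌉=0 ⌈133/414⌉=1 ⌈266/414⌉=1 ⌈399/414⌉=1 ⌈532/414⌉=2 ⌈665/414⌉=2 ⌈798/414⌉=2 ⌈931/414⌉=3 ⌈1064/414⌉=3 ⌈1197/414⌉=3
  n=10…19: ⌈1330/414⌉=4 ⌈1463/414⌉=4 ⌈1596/414⌉=4 ⌈1729/414⌉=5 ⌈1862/414⌉=5 ⌈1995/414⌉=5 ⌈2128/414⌉=6 ⌈2261/414⌉=6 ⌈2394/414⌉=6 ⌈2527/414⌉=7
  n=20…29: ⌈2660/414⌉=7 ⌈2793/414⌉=7 ⌈2926/414⌉=8 ⌈3059/414⌉=8 ⌈3192/414⌉=8 ⌈3325/414⌉=9 ⌈3458/414⌉=9 ⌈3591/414⌉=9 ⌈3724/414⌉=9 ⌈3857/414⌉=10
  n=30…39: ⌈3990/414⌉=10 ⌈4123/414⌉=10 ⌈4256/414⌉=11 ⌈4389/414⌉=11 ⌈4522/414⌉=11 ⌈4655/414⌉=12 ⌈4788/414⌉=12 ⌈4921/414⌉=12 ⌈5054/414⌉=13 ⌈5187/414⌉=13
  n=40…49: ⌈5320/414⌉=13 ⌈5453/414⌉=14 ⌈5586/414⌉=14 ⌈5719/414⌉=14 ⌈5852/414⌉=15 ⌈5985/414⌉=15 ⌈6118/414⌉=15 ⌈6251/414⌉=16 ⌈6384/414⌉=16 ⌈6517/414⌉=16
  n=50…59: ⌈6650/414⌉=17 ⌈6783/414⌉=17 ⌈6916/414⌉=17 ⌈7049/414⌉=18 ⌈7182/414⌉=18 ⌈7315/414⌉=18 ⌈7448/414⌉=18 ⌈7581/414⌉=19 ⌈7714/414⌉=19 ⌈7847/414⌉=19
  n=60…69: ⌈7980/414⌉=20 ⌈8113/414⌉=20 ⌈8246/414⌉=20 ⌈8379/414⌉=21 ⌈8512/414⌉=21 ⌈8645/414⌉=21 ⌈8778/414⌉=22 ⌈8911/414⌉=22 ⌈9044/414⌉=22 ⌈9177/414⌉=23
  n=70…79: ⌈9310/414⌉=23 ⌈9443/414⌉=23 ⌈9576/414⌉=24 ⌈9709/414⌉=24 ⌈9842/414⌉=24 ⌈9975/414⌉=25 ⌈10108/414⌉=25 ⌈10241/414⌉=25 ⌈10374/414⌉=26 ⌈10507/414⌉=26
  n=80…87: ⌈10640/414⌉=26 ⌈10773/414⌉=27 ⌈10906/414⌉=27 ⌈11039/414⌉=27 ⌈11172/414⌉=27 ⌈11305/414⌉=28 ⌈11438/414⌉=28 ⌈11571/414⌉=28
s_n = t_(n+1) − t_n for n = 0 … 86 gives
prefix = 100100100100100100100100100010010010010010010010010010001001001001001001001001001000100
slide a length-4 window over [0..3] … [83..86] (84 windows); first occurrence of each distinct factor:
  [  0..  3] 1001
  [  1..  4] 0010
  [  2..  5] 0100
  [ 24.. 27] 1000
  [ 25.. 28] 0001
  (the other 79 windows repeat one of these)
distinct factors: {0001, 0010, 0100, 1000, 1001}
count = 5  (Sturmian bound for length 4 is 5)

5


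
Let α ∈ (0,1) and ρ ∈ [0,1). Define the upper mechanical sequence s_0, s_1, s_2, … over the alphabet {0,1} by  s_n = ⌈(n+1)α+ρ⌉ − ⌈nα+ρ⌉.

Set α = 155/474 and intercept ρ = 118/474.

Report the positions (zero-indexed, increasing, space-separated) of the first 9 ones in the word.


n=0: ⌈273/474⌉−⌈118/474⌉ = 1−1 = 0
n=1: ⌈428/474⌉−⌈273/474⌉ = 1−1 = 0
n=2: ⌈583/474⌉−⌈428/474⌉ = 2−1 = 1  ← one
n=3: ⌈738/474⌉−⌈583/474⌉ = 2−2 = 0
n=4: ⌈893/474⌉−⌈738/474⌉ = 2−2 = 0
n=5: ⌈1048/474⌉−⌈893/474⌉ = 3−2 = 1  ← one
n=6: ⌈1203/474⌉−⌈1048/474⌉ = 3−3 = 0
n=7: ⌈1358/474⌉−⌈1203/474⌉ = 3−3 = 0
n=8: ⌈1513/474⌉−⌈1358/474⌉ = 4−3 = 1  ← one
n=9: ⌈1668/474⌉−⌈1513/474⌉ = 4−4 = 0
n=10: ⌈1823/474⌉−⌈1668/474⌉ = 4−4 = 0
n=11: ⌈1978/474⌉−⌈1823/474⌉ = 5−4 = 1  ← one
n=12: ⌈2133/474⌉−⌈1978/474⌉ = 5−5 = 0
n=13: ⌈2288/474⌉−⌈2133/474⌉ = 5−5 = 0
n=14: ⌈2443/474⌉−⌈2288/474⌉ = 6−5 = 1  ← one
n=15: ⌈2598/474⌉−⌈2443/474⌉ = 6−6 = 0
n=16: ⌈2753/474⌉−⌈2598/474⌉ = 6−6 = 0
n=17: ⌈2908/474⌉−⌈2753/474⌉ = 7−6 = 1  ← one
n=18: ⌈3063/474⌉−⌈2908/474⌉ = 7−7 = 0
n=19: ⌈3218/474⌉−⌈3063/474⌉ = 7−7 = 0
n=20: ⌈3373/474⌉−⌈3218/474⌉ = 8−7 = 1  ← one
n=21: ⌈3528/474⌉−⌈3373/474⌉ = 8−8 = 0
n=22: ⌈3683/474⌉−⌈3528/474⌉ = 8−8 = 0
n=23: ⌈3838/474⌉−⌈3683/474⌉ = 9−8 = 1  ← one
n=24: ⌈3993/474⌉−⌈3838/474⌉ = 9−9 = 0
n=25: ⌈4148/474⌉−⌈3993/474⌉ = 9−9 = 0
n=26: ⌈4303/474⌉−⌈4148/474⌉ = 10−9 = 1  ← one
positions of the first 9 ones: 2 5 8 11 14 17 20 23 26

2 5 8 11 14 17 20 23 26


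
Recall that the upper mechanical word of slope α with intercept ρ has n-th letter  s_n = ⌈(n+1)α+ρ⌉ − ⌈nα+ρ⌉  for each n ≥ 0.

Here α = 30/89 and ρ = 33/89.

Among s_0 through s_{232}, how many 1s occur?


78

#1s = Σ_{n=0}^{232} s_n = Σ_{n=0}^{232} (⌈(n+1)α+ρ⌉ − ⌈nα+ρ⌉)
the sum telescopes: every ⌈nα+ρ⌉ with 0 < n < 233 appears once with + and once with −, leaving ⌈233α+ρ⌉ − ⌈0·α+ρ⌉
233α + ρ = (233·30 + 33) / 89 = 7023/89
ρ = 33/89
⌈7023/89⌉ = 79,  ⌈33/89⌉ = 1
#1s = 79 − 1 = 78


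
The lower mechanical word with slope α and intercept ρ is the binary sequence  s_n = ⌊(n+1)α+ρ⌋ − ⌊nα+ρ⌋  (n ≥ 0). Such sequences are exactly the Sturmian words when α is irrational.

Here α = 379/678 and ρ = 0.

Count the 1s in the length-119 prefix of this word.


66

#1s = Σ_{n=0}^{118} s_n = Σ_{n=0}^{118} (⌊(n+1)α+ρ⌋ − ⌊nα+ρ⌋)
the sum telescopes: every ⌊nα+ρ⌋ with 0 < n < 119 appears once with + and once with −, leaving ⌊119α+ρ⌋ − ⌊0·α+ρ⌋
119α + ρ = (119·379) / 678 = 45101/678
ρ = 0/678
⌊45101/678⌋ = 66,  ⌊0/678⌋ = 0
#1s = 66 − 0 = 66


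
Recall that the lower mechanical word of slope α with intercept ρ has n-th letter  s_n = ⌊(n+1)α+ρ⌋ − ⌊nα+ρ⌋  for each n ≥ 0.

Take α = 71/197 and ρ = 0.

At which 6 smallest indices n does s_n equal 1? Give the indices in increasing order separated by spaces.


n=0: ⌊71/197⌋−⌊0/197⌋ = 0−0 = 0
n=1: ⌊142/197⌋−⌊71/197⌋ = 0−0 = 0
n=2: ⌊213/197⌋−⌊142/197⌋ = 1−0 = 1  ← one
n=3: ⌊284/197⌋−⌊213/197⌋ = 1−1 = 0
n=4: ⌊355/197⌋−⌊284/197⌋ = 1−1 = 0
n=5: ⌊426/197⌋−⌊355/197⌋ = 2−1 = 1  ← one
n=6: ⌊497/197⌋−⌊426/197⌋ = 2−2 = 0
n=7: ⌊568/197⌋−⌊497/197⌋ = 2−2 = 0
n=8: ⌊639/197⌋−⌊568/197⌋ = 3−2 = 1  ← one
n=9: ⌊710/197⌋−⌊639/197⌋ = 3−3 = 0
n=10: ⌊781/197⌋−⌊710/197⌋ = 3−3 = 0
n=11: ⌊852/197⌋−⌊781/197⌋ = 4−3 = 1  ← one
n=12: ⌊923/197⌋−⌊852/197⌋ = 4−4 = 0
n=13: ⌊994/197⌋−⌊923/197⌋ = 5−4 = 1  ← one
n=14: ⌊1065/197⌋−⌊994/197⌋ = 5−5 = 0
n=15: ⌊1136/197⌋−⌊1065/197⌋ = 5−5 = 0
n=16: ⌊1207/197⌋−⌊1136/197⌋ = 6−5 = 1  ← one
positions of the first 6 ones: 2 5 8 11 13 16

2 5 8 11 13 16


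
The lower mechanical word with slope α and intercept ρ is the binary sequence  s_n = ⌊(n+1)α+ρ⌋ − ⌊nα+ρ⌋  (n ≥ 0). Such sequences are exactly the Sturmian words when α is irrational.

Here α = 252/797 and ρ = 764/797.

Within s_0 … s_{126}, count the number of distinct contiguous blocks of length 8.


t_n = ⌊(n·252+764)/797⌋ for n = 0 … 127:
  n=0…9: ⌊764/797⌋=0 ⌊1016/797⌋=1 ⌊1268/797⌋=1 ⌊1520/797⌋=1 ⌊1772/797⌋=2 ⌊2024/797⌋=2 ⌊2276/797⌋=2 ⌊2528/797⌋=3 ⌊2780/797⌋=3 ⌊3032/797⌋=3
  n=10…19: ⌊3284/797⌋=4 ⌊3536/797⌋=4 ⌊3788/797⌋=4 ⌊4040/797⌋=5 ⌊4292/797⌋=5 ⌊4544/797⌋=5 ⌊4796/797⌋=6 ⌊5048/797⌋=6 ⌊5300/797⌋=6 ⌊5552/797⌋=6
  n=20…29: ⌊5804/797⌋=7 ⌊6056/797⌋=7 ⌊6308/797⌋=7 ⌊6560/797⌋=8 ⌊6812/797⌋=8 ⌊7064/797⌋=8 ⌊7316/797⌋=9 ⌊7568/797⌋=9 ⌊7820/797⌋=9 ⌊8072/797⌋=10
  n=30…39: ⌊8324/797⌋=10 ⌊8576/797⌋=10 ⌊8828/797⌋=11 ⌊9080/797⌋=11 ⌊9332/797⌋=11 ⌊9584/797⌋=12 ⌊9836/797⌋=12 ⌊10088/797⌋=12 ⌊10340/797⌋=12 ⌊10592/797⌋=13
  n=40…49: ⌊10844/797⌋=13 ⌊11096/797⌋=13 ⌊11348/797⌋=14 ⌊11600/797⌋=14 ⌊11852/797⌋=14 ⌊12104/797⌋=15 ⌊12356/797⌋=15 ⌊12608/797⌋=15 ⌊12860/797⌋=16 ⌊13112/797⌋=16
  n=50…59: ⌊13364/797⌋=16 ⌊13616/797⌋=17 ⌊13868/797⌋=17 ⌊14120/797⌋=17 ⌊14372/797⌋=18 ⌊14624/797⌋=18 ⌊14876/797⌋=18 ⌊15128/797⌋=18 ⌊15380/797⌋=19 ⌊15632/797⌋=19
  n=60…69: ⌊15884/797⌋=19 ⌊16136/797⌋=20 ⌊16388/797⌋=20 ⌊16640/797⌋=20 ⌊16892/797⌋=21 ⌊17144/797⌋=21 ⌊17396/797⌋=21 ⌊17648/797⌋=22 ⌊17900/797⌋=22 ⌊18152/797⌋=22
  n=70…79: ⌊18404/797⌋=23 ⌊18656/797⌋=23 ⌊18908/797⌋=23 ⌊19160/797⌋=24 ⌊19412/797⌋=24 ⌊19664/797⌋=24 ⌊19916/797⌋=24 ⌊20168/797⌋=25 ⌊20420/797⌋=25 ⌊20672/797⌋=25
  n=80…89: ⌊20924/797⌋=26 ⌊21176/797⌋=26 ⌊21428/797⌋=26 ⌊21680/797⌋=27 ⌊21932/797⌋=27 ⌊22184/797⌋=27 ⌊22436/797⌋=28 ⌊22688/797⌋=28 ⌊22940/797⌋=28 ⌊23192/797⌋=29
  n=90…99: ⌊23444/797⌋=29 ⌊23696/797⌋=29 ⌊23948/797⌋=30 ⌊24200/797⌋=30 ⌊24452/797⌋=30 ⌊24704/797⌋=30 ⌊24956/797⌋=31 ⌊25208/797⌋=31 ⌊25460/797⌋=31 ⌊25712/797⌋=32
  n=100…109: ⌊25964/797⌋=32 ⌊26216/797⌋=32 ⌊26468/797⌋=33 ⌊26720/797⌋=33 ⌊26972/797⌋=33 ⌊27224/797⌋=34 ⌊27476/797⌋=34 ⌊27728/797⌋=34 ⌊27980/797⌋=35 ⌊28232/797⌋=35
  n=110…119: ⌊28484/797⌋=35 ⌊28736/797⌋=36 ⌊28988/797⌋=36 ⌊29240/797⌋=36 ⌊29492/797⌋=37 ⌊29744/797⌋=37 ⌊29996/797⌋=37 ⌊30248/797⌋=37 ⌊30500/797⌋=38 ⌊30752/797⌋=38
  n=120…127: ⌊31004/797⌋=38 ⌊31256/797⌋=39 ⌊31508/797⌋=39 ⌊31760/797⌋=39 ⌊32012/797⌋=40 ⌊32264/797⌋=40 ⌊32516/797⌋=40 ⌊32768/797⌋=41
s_n = t_(n+1) − t_n for n = 0 … 126 gives
prefix = 1001001001001001000100100100100100100010010010010010010001001001001001001000100100100100100100010010010010010010010001001001001
slide a length-8 window over [0..7] … [119..126] (120 windows); first occurrence of each distinct factor:
  [  0..  7] 10010010
  [  1..  8] 00100100
  [  2..  9] 01001001
  [ 11.. 18] 01001000
  [ 12.. 19] 10010001
  [ 13.. 20] 00100010
  [ 14.. 21] 01000100
  [ 15.. 22] 10001001
  [ 16.. 23] 00010010
  (the other 111 windows repeat one of these)
distinct factors: {00010010, 00100010, 00100100, 01000100, 01001000, 01001001, 10001001, 10010001, 10010010}
count = 9  (Sturmian bound for length 8 is 9)

9


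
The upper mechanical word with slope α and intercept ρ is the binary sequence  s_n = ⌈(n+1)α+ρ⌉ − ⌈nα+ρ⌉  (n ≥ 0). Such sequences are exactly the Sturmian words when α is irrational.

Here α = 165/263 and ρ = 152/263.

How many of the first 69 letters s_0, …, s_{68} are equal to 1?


43

#1s = Σ_{n=0}^{68} s_n = Σ_{n=0}^{68} (⌈(n+1)α+ρ⌉ − ⌈nα+ρ⌉)
the sum telescopes: every ⌈nα+ρ⌉ with 0 < n < 69 appears once with + and once with −, leaving ⌈69α+ρ⌉ − ⌈0·α+ρ⌉
69α + ρ = (69·165 + 152) / 263 = 11537/263
ρ = 152/263
⌈11537/263⌉ = 44,  ⌈152/263⌉ = 1
#1s = 44 − 1 = 43


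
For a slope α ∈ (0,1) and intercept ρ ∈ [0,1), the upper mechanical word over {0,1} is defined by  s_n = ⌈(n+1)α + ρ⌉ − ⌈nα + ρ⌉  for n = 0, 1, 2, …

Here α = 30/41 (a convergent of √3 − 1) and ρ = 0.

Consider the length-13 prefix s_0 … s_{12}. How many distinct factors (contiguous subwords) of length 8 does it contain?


4

t_n = ⌈(n·30)/41⌉ for n = 0 … 13:
  n=0…9: ⌈0/41⌉=0 ⌈30/41⌉=1 ⌈60/41⌉=2 ⌈90/41⌉=3 ⌈120/41⌉=3 ⌈150/41⌉=4 ⌈180/41⌉=5 ⌈210/41⌉=6 ⌈240/41⌉=6 ⌈270/41⌉=7
  n=10…13: ⌈300/41⌉=8 ⌈330/41⌉=9 ⌈360/41⌉=9 ⌈390/41⌉=10
s_n = t_(n+1) − t_n for n = 0 … 12 gives
prefix = 1110111011101
slide a length-8 window over [0..7] … [5..12] (6 windows); first occurrence of each distinct factor:
  [  0..  7] 11101110
  [  1..  8] 11011101
  [  2..  9] 10111011
  [  3.. 10] 01110111
  (the other 2 windows repeat one of these)
distinct factors: {01110111, 10111011, 11011101, 11101110}
count = 4  (Sturmian bound for length 8 is 9)


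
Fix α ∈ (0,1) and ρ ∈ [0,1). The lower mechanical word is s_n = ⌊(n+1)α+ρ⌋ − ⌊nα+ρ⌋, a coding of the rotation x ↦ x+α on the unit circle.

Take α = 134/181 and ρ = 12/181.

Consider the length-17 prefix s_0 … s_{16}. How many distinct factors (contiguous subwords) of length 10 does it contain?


t_n = ⌊(n·134+12)/181⌋ for n = 0 … 17:
  n=0…9: ⌊12/181⌋=0 ⌊146/181⌋=0 ⌊280/181⌋=1 ⌊414/181⌋=2 ⌊548/181⌋=3 ⌊682/181⌋=3 ⌊816/181⌋=4 ⌊950/181⌋=5 ⌊1084/181⌋=5 ⌊1218/181⌋=6
  n=10…17: ⌊1352/181⌋=7 ⌊1486/181⌋=8 ⌊1620/181⌋=8 ⌊1754/181⌋=9 ⌊1888/181⌋=10 ⌊2022/181⌋=11 ⌊2156/181⌋=11 ⌊2290/181⌋=12
s_n = t_(n+1) − t_n for n = 0 … 16 gives
prefix = 01110110111011101
slide a length-10 window over [0..9] … [7..16] (8 windows); first occurrence of each distinct factor:
  [  0..  9] 0111011011
  [  1.. 10] 1110110111
  [  2.. 11] 1101101110
  [  3.. 12] 1011011101
  [  4.. 13] 0110111011
  [  5.. 14] 1101110111
  [  6.. 15] 1011101110
  [  7.. 16] 0111011101
distinct factors: {0110111011, 0111011011, 0111011101, 1011011101, 1011101110, 1101101110, 1101110111, 1110110111}
count = 8  (Sturmian bound for length 10 is 11)

8


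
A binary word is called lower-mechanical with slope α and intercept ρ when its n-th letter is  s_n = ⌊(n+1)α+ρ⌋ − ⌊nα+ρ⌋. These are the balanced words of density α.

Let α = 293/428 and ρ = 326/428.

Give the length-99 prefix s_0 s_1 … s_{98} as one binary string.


n=0: ⌊(1·293+326)/428⌋ − ⌊(0·293+326)/428⌋ = ⌊619/428⌋ − ⌊326/428⌋ = 1 − 0 = 1
n=1: ⌊(2·293+326)/428⌋ − ⌊(1·293+326)/428⌋ = ⌊912/428⌋ − ⌊619/428⌋ = 2 − 1 = 1
n=2: ⌊(3·293+326)/428⌋ − ⌊(2·293+326)/428⌋ = ⌊1205/428⌋ − ⌊912/428⌋ = 2 − 2 = 0
n=3: ⌊(4·293+326)/428⌋ − ⌊(3·293+326)/428⌋ = ⌊1498/428⌋ − ⌊1205/428⌋ = 3 − 2 = 1
n=4: ⌊(5·293+326)/428⌋ − ⌊(4·293+326)/428⌋ = ⌊1791/428⌋ − ⌊1498/428⌋ = 4 − 3 = 1
n=5: ⌊(6·293+326)/428⌋ − ⌊(5·293+326)/428⌋ = ⌊2084/428⌋ − ⌊1791/428⌋ = 4 − 4 = 0
n=6: ⌊(7·293+326)/428⌋ − ⌊(6·293+326)/428⌋ = ⌊2377/428⌋ − ⌊2084/428⌋ = 5 − 4 = 1
n=7: ⌊(8·293+326)/428⌋ − ⌊(7·293+326)/428⌋ = ⌊2670/428⌋ − ⌊2377/428⌋ = 6 − 5 = 1
n=8: ⌊(9·293+326)/428⌋ − ⌊(8·293+326)/428⌋ = ⌊2963/428⌋ − ⌊2670/428⌋ = 6 − 6 = 0
n=9: ⌊(10·293+326)/428⌋ − ⌊(9·293+326)/428⌋ = ⌊3256/428⌋ − ⌊2963/428⌋ = 7 − 6 = 1
n=10: ⌊(11·293+326)/428⌋ − ⌊(10·293+326)/428⌋ = ⌊3549/428⌋ − ⌊3256/428⌋ = 8 − 7 = 1
n=11: ⌊(12·293+326)/428⌋ − ⌊(11·293+326)/428⌋ = ⌊3842/428⌋ − ⌊3549/428⌋ = 8 − 8 = 0
n=12: ⌊(13·293+326)/428⌋ − ⌊(12·293+326)/428⌋ = ⌊4135/428⌋ − ⌊3842/428⌋ = 9 − 8 = 1
n=13: ⌊(14·293+326)/428⌋ − ⌊(13·293+326)/428⌋ = ⌊4428/428⌋ − ⌊4135/428⌋ = 10 − 9 = 1
n=14: ⌊(15·293+326)/428⌋ − ⌊(14·293+326)/428⌋ = ⌊4721/428⌋ − ⌊4428/428⌋ = 11 − 10 = 1
n=15: ⌊(16·293+326)/428⌋ − ⌊(15·293+326)/428⌋ = ⌊5014/428⌋ − ⌊4721/428⌋ = 11 − 11 = 0
n=16: ⌊(17·293+326)/428⌋ − ⌊(16·293+326)/428⌋ = ⌊5307/428⌋ − ⌊5014/428⌋ = 12 − 11 = 1
n=17: ⌊(18·293+326)/428⌋ − ⌊(17·293+326)/428⌋ = ⌊5600/428⌋ − ⌊5307/428⌋ = 13 − 12 = 1
n=18: ⌊(19·293+326)/428⌋ − ⌊(18·293+326)/428⌋ = ⌊5893/428⌋ − ⌊5600/428⌋ = 13 − 13 = 0
n=19: ⌊(20·293+326)/428⌋ − ⌊(19·293+326)/428⌋ = ⌊6186/428⌋ − ⌊5893/428⌋ = 14 − 13 = 1
n=20: ⌊(21·293+326)/428⌋ − ⌊(20·293+326)/428⌋ = ⌊6479/428⌋ − ⌊6186/428⌋ = 15 − 14 = 1
n=21: ⌊(22·293+326)/428⌋ − ⌊(21·293+326)/428⌋ = ⌊6772/428⌋ − ⌊6479/428⌋ = 15 − 15 = 0
n=22: ⌊(23·293+326)/428⌋ − ⌊(22·293+326)/428⌋ = ⌊7065/428⌋ − ⌊6772/428⌋ = 16 − 15 = 1
n=23: ⌊(24·293+326)/428⌋ − ⌊(23·293+326)/428⌋ = ⌊7358/428⌋ − ⌊7065/428⌋ = 17 − 16 = 1
n=24: ⌊(25·293+326)/428⌋ − ⌊(24·293+326)/428⌋ = ⌊7651/428⌋ − ⌊7358/428⌋ = 17 − 17 = 0
n=25: ⌊(26·293+326)/428⌋ − ⌊(25·293+326)/428⌋ = ⌊7944/428⌋ − ⌊7651/428⌋ = 18 − 17 = 1
n=26: ⌊(27·293+326)/428⌋ − ⌊(26·293+326)/428⌋ = ⌊8237/428⌋ − ⌊7944/428⌋ = 19 − 18 = 1
n=27: ⌊(28·293+326)/428⌋ − ⌊(27·293+326)/428⌋ = ⌊8530/428⌋ − ⌊8237/428⌋ = 19 − 19 = 0
n=28: ⌊(29·293+326)/428⌋ − ⌊(28·293+326)/428⌋ = ⌊8823/428⌋ − ⌊8530/428⌋ = 20 − 19 = 1
n=29: ⌊(30·293+326)/428⌋ − ⌊(29·293+326)/428⌋ = ⌊9116/428⌋ − ⌊8823/428⌋ = 21 − 20 = 1
n=30: ⌊(31·293+326)/428⌋ − ⌊(30·293+326)/428⌋ = ⌊9409/428⌋ − ⌊9116/428⌋ = 21 − 21 = 0
n=31: ⌊(32·293+326)/428⌋ − ⌊(31·293+326)/428⌋ = ⌊9702/428⌋ − ⌊9409/428⌋ = 22 − 21 = 1
n=32: ⌊(33·293+326)/428⌋ − ⌊(32·293+326)/428⌋ = ⌊9995/428⌋ − ⌊9702/428⌋ = 23 − 22 = 1
n=33: ⌊(34·293+326)/428⌋ − ⌊(33·293+326)/428⌋ = ⌊10288/428⌋ − ⌊9995/428⌋ = 24 − 23 = 1
n=34: ⌊(35·293+326)/428⌋ − ⌊(34·293+326)/428⌋ = ⌊10581/428⌋ − ⌊10288/428⌋ = 24 − 24 = 0
n=35: ⌊(36·293+326)/428⌋ − ⌊(35·293+326)/428⌋ = ⌊10874/428⌋ − ⌊10581/428⌋ = 25 − 24 = 1
n=36: ⌊(37·293+326)/428⌋ − ⌊(36·293+326)/428⌋ = ⌊11167/428⌋ − ⌊10874/428⌋ = 26 − 25 = 1
n=37: ⌊(38·293+326)/428⌋ − ⌊(37·293+326)/428⌋ = ⌊11460/428⌋ − ⌊11167/428⌋ = 26 − 26 = 0
n=38: ⌊(39·293+326)/428⌋ − ⌊(38·293+326)/428⌋ = ⌊11753/428⌋ − ⌊11460/428⌋ = 27 − 26 = 1
n=39: ⌊(40·293+326)/428⌋ − ⌊(39·293+326)/428⌋ = ⌊12046/428⌋ − ⌊11753/428⌋ = 28 − 27 = 1
n=40: ⌊(41·293+326)/428⌋ − ⌊(40·293+326)/428⌋ = ⌊12339/428⌋ − ⌊12046/428⌋ = 28 − 28 = 0
n=41: ⌊(42·293+326)/428⌋ − ⌊(41·293+326)/428⌋ = ⌊12632/428⌋ − ⌊12339/428⌋ = 29 − 28 = 1
n=42: ⌊(43·293+326)/428⌋ − ⌊(42·293+326)/428⌋ = ⌊12925/428⌋ − ⌊12632/428⌋ = 30 − 29 = 1
n=43: ⌊(44·293+326)/428⌋ − ⌊(43·293+326)/428⌋ = ⌊13218/428⌋ − ⌊12925/428⌋ = 30 − 30 = 0
n=44: ⌊(45·293+326)/428⌋ − ⌊(44·293+326)/428⌋ = ⌊13511/428⌋ − ⌊13218/428⌋ = 31 − 30 = 1
n=45: ⌊(46·293+326)/428⌋ − ⌊(45·293+326)/428⌋ = ⌊13804/428⌋ − ⌊13511/428⌋ = 32 − 31 = 1
n=46: ⌊(47·293+326)/428⌋ − ⌊(46·293+326)/428⌋ = ⌊14097/428⌋ − ⌊13804/428⌋ = 32 − 32 = 0
n=47: ⌊(48·293+326)/428⌋ − ⌊(47·293+326)/428⌋ = ⌊14390/428⌋ − ⌊14097/428⌋ = 33 − 32 = 1
n=48: ⌊(49·293+326)/428⌋ − ⌊(48·293+326)/428⌋ = ⌊14683/428⌋ − ⌊14390/428⌋ = 34 − 33 = 1
n=49: ⌊(50·293+326)/428⌋ − ⌊(49·293+326)/428⌋ = ⌊14976/428⌋ − ⌊14683/428⌋ = 34 − 34 = 0
n=50: ⌊(51·293+326)/428⌋ − ⌊(50·293+326)/428⌋ = ⌊15269/428⌋ − ⌊14976/428⌋ = 35 − 34 = 1
n=51: ⌊(52·293+326)/428⌋ − ⌊(51·293+326)/428⌋ = ⌊15562/428⌋ − ⌊15269/428⌋ = 36 − 35 = 1
n=52: ⌊(53·293+326)/428⌋ − ⌊(52·293+326)/428⌋ = ⌊15855/428⌋ − ⌊15562/428⌋ = 37 − 36 = 1
n=53: ⌊(54·293+326)/428⌋ − ⌊(53·293+326)/428⌋ = ⌊16148/428⌋ − ⌊15855/428⌋ = 37 − 37 = 0
n=54: ⌊(55·293+326)/428⌋ − ⌊(54·293+326)/428⌋ = ⌊16441/428⌋ − ⌊16148/428⌋ = 38 − 37 = 1
n=55: ⌊(56·293+326)/428⌋ − ⌊(55·293+326)/428⌋ = ⌊16734/428⌋ − ⌊16441/428⌋ = 39 − 38 = 1
n=56: ⌊(57·293+326)/428⌋ − ⌊(56·293+326)/428⌋ = ⌊17027/428⌋ − ⌊16734/428⌋ = 39 − 39 = 0
n=57: ⌊(58·293+326)/428⌋ − ⌊(57·293+326)/428⌋ = ⌊17320/428⌋ − ⌊17027/428⌋ = 40 − 39 = 1
n=58: ⌊(59·293+326)/428⌋ − ⌊(58·293+326)/428⌋ = ⌊17613/428⌋ − ⌊17320/428⌋ = 41 − 40 = 1
n=59: ⌊(60·293+326)/428⌋ − ⌊(59·293+326)/428⌋ = ⌊17906/428⌋ − ⌊17613/428⌋ = 41 − 41 = 0
n=60: ⌊(61·293+326)/428⌋ − ⌊(60·293+326)/428⌋ = ⌊18199/428⌋ − ⌊17906/428⌋ = 42 − 41 = 1
n=61: ⌊(62·293+326)/428⌋ − ⌊(61·293+326)/428⌋ = ⌊18492/428⌋ − ⌊18199/428⌋ = 43 − 42 = 1
n=62: ⌊(63·293+326)/428⌋ − ⌊(62·293+326)/428⌋ = ⌊18785/428⌋ − ⌊18492/428⌋ = 43 − 43 = 0
n=63: ⌊(64·293+326)/428⌋ − ⌊(63·293+326)/428⌋ = ⌊19078/428⌋ − ⌊18785/428⌋ = 44 − 43 = 1
n=64: ⌊(65·293+326)/428⌋ − ⌊(64·293+326)/428⌋ = ⌊19371/428⌋ − ⌊19078/428⌋ = 45 − 44 = 1
n=65: ⌊(66·293+326)/428⌋ − ⌊(65·293+326)/428⌋ = ⌊19664/428⌋ − ⌊19371/428⌋ = 45 − 45 = 0
n=66: ⌊(67·293+326)/428⌋ − ⌊(66·293+326)/428⌋ = ⌊19957/428⌋ − ⌊19664/428⌋ = 46 − 45 = 1
n=67: ⌊(68·293+326)/428⌋ − ⌊(67·293+326)/428⌋ = ⌊20250/428⌋ − ⌊19957/428⌋ = 47 − 46 = 1
n=68: ⌊(69·293+326)/428⌋ − ⌊(68·293+326)/428⌋ = ⌊20543/428⌋ − ⌊20250/428⌋ = 47 − 47 = 0
n=69: ⌊(70·293+326)/428⌋ − ⌊(69·293+326)/428⌋ = ⌊20836/428⌋ − ⌊20543/428⌋ = 48 − 47 = 1
n=70: ⌊(71·293+326)/428⌋ − ⌊(70·293+326)/428⌋ = ⌊21129/428⌋ − ⌊20836/428⌋ = 49 − 48 = 1
n=71: ⌊(72·293+326)/428⌋ − ⌊(71·293+326)/428⌋ = ⌊21422/428⌋ − ⌊21129/428⌋ = 50 − 49 = 1
n=72: ⌊(73·293+326)/428⌋ − ⌊(72·293+326)/428⌋ = ⌊21715/428⌋ − ⌊21422/428⌋ = 50 − 50 = 0
n=73: ⌊(74·293+326)/428⌋ − ⌊(73·293+326)/428⌋ = ⌊22008/428⌋ − ⌊21715/428⌋ = 51 − 50 = 1
n=74: ⌊(75·293+326)/428⌋ − ⌊(74·293+326)/428⌋ = ⌊22301/428⌋ − ⌊22008/428⌋ = 52 − 51 = 1
n=75: ⌊(76·293+326)/428⌋ − ⌊(75·293+326)/428⌋ = ⌊22594/428⌋ − ⌊22301/428⌋ = 52 − 52 = 0
n=76: ⌊(77·293+326)/428⌋ − ⌊(76·293+326)/428⌋ = ⌊22887/428⌋ − ⌊22594/428⌋ = 53 − 52 = 1
n=77: ⌊(78·293+326)/428⌋ − ⌊(77·293+326)/428⌋ = ⌊23180/428⌋ − ⌊22887/428⌋ = 54 − 53 = 1
n=78: ⌊(79·293+326)/428⌋ − ⌊(78·293+326)/428⌋ = ⌊23473/428⌋ − ⌊23180/428⌋ = 54 − 54 = 0
n=79: ⌊(80·293+326)/428⌋ − ⌊(79·293+326)/428⌋ = ⌊23766/428⌋ − ⌊23473/428⌋ = 55 − 54 = 1
n=80: ⌊(81·293+326)/428⌋ − ⌊(80·293+326)/428⌋ = ⌊24059/428⌋ − ⌊23766/428⌋ = 56 − 55 = 1
n=81: ⌊(82·293+326)/428⌋ − ⌊(81·293+326)/428⌋ = ⌊24352/428⌋ − ⌊24059/428⌋ = 56 − 56 = 0
n=82: ⌊(83·293+326)/428⌋ − ⌊(82·293+326)/428⌋ = ⌊24645/428⌋ − ⌊24352/428⌋ = 57 − 56 = 1
n=83: ⌊(84·293+326)/428⌋ − ⌊(83·293+326)/428⌋ = ⌊24938/428⌋ − ⌊24645/428⌋ = 58 − 57 = 1
n=84: ⌊(85·293+326)/428⌋ − ⌊(84·293+326)/428⌋ = ⌊25231/428⌋ − ⌊24938/428⌋ = 58 − 58 = 0
n=85: ⌊(86·293+326)/428⌋ − ⌊(85·293+326)/428⌋ = ⌊25524/428⌋ − ⌊25231/428⌋ = 59 − 58 = 1
n=86: ⌊(87·293+326)/428⌋ − ⌊(86·293+326)/428⌋ = ⌊25817/428⌋ − ⌊25524/428⌋ = 60 − 59 = 1
n=87: ⌊(88·293+326)/428⌋ − ⌊(87·293+326)/428⌋ = ⌊26110/428⌋ − ⌊25817/428⌋ = 61 − 60 = 1
n=88: ⌊(89·293+326)/428⌋ − ⌊(88·293+326)/428⌋ = ⌊26403/428⌋ − ⌊26110/428⌋ = 61 − 61 = 0
n=89: ⌊(90·293+326)/428⌋ − ⌊(89·293+326)/428⌋ = ⌊26696/428⌋ − ⌊26403/428⌋ = 62 − 61 = 1
n=90: ⌊(91·293+326)/428⌋ − ⌊(90·293+326)/428⌋ = ⌊26989/428⌋ − ⌊26696/428⌋ = 63 − 62 = 1
n=91: ⌊(92·293+326)/428⌋ − ⌊(91·293+326)/428⌋ = ⌊27282/428⌋ − ⌊26989/428⌋ = 63 − 63 = 0
n=92: ⌊(93·293+326)/428⌋ − ⌊(92·293+326)/428⌋ = ⌊27575/428⌋ − ⌊27282/428⌋ = 64 − 63 = 1
n=93: ⌊(94·293+326)/428⌋ − ⌊(93·293+326)/428⌋ = ⌊27868/428⌋ − ⌊27575/428⌋ = 65 − 64 = 1
n=94: ⌊(95·293+326)/428⌋ − ⌊(94·293+326)/428⌋ = ⌊28161/428⌋ − ⌊27868/428⌋ = 65 − 65 = 0
n=95: ⌊(96·293+326)/428⌋ − ⌊(95·293+326)/428⌋ = ⌊28454/428⌋ − ⌊28161/428⌋ = 66 − 65 = 1
n=96: ⌊(97·293+326)/428⌋ − ⌊(96·293+326)/428⌋ = ⌊28747/428⌋ − ⌊28454/428⌋ = 67 − 66 = 1
n=97: ⌊(98·293+326)/428⌋ − ⌊(97·293+326)/428⌋ = ⌊29040/428⌋ − ⌊28747/428⌋ = 67 − 67 = 0
n=98: ⌊(99·293+326)/428⌋ − ⌊(98·293+326)/428⌋ = ⌊29333/428⌋ − ⌊29040/428⌋ = 68 − 67 = 1

110110110110111011011011011011011101101101101101101110110110110110110111011011011011011101101101101


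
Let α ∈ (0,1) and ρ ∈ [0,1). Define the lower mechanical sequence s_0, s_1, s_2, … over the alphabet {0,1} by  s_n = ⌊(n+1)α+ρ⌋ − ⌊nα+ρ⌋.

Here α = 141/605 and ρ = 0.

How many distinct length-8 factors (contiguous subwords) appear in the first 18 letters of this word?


7

t_n = ⌊(n·141)/605⌋ for n = 0 … 18:
  n=0…9: ⌊0/605⌋=0 ⌊141/605⌋=0 ⌊282/605⌋=0 ⌊423/605⌋=0 ⌊564/605⌋=0 ⌊705/605⌋=1 ⌊846/605⌋=1 ⌊987/605⌋=1 ⌊1128/605⌋=1 ⌊1269/605⌋=2
  n=10…18: ⌊1410/605⌋=2 ⌊1551/605⌋=2 ⌊1692/605⌋=2 ⌊1833/605⌋=3 ⌊1974/605⌋=3 ⌊2115/605⌋=3 ⌊2256/605⌋=3 ⌊2397/605⌋=3 ⌊2538/605⌋=4
s_n = t_(n+1) − t_n for n = 0 … 17 gives
prefix = 000010001000100001
slide a length-8 window over [0..7] … [10..17] (11 windows); first occurrence of each distinct factor:
  [  0..  7] 00001000
  [  1..  8] 00010001
  [  2..  9] 00100010
  [  3.. 10] 01000100
  [  4.. 11] 10001000
  [  9.. 16] 00010000
  [ 10.. 17] 00100001
  (the other 4 windows repeat one of these)
distinct factors: {00001000, 00010000, 00010001, 00100001, 00100010, 01000100, 10001000}
count = 7  (Sturmian bound for length 8 is 9)


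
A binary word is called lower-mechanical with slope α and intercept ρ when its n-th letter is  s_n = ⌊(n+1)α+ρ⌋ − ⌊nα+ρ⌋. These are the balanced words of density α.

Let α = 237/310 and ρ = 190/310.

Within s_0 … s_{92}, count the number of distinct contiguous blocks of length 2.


t_n = ⌊(n·237+190)/310⌋ for n = 0 … 93:
  n=0…9: ⌊190/310⌋=0 ⌊427/310⌋=1 ⌊664/310⌋=2 ⌊901/310⌋=2 ⌊1138/310⌋=3 ⌊1375/310⌋=4 ⌊1612/310⌋=5 ⌊1849/310⌋=5 ⌊2086/310⌋=6 ⌊2323/310⌋=7
  n=10…19: ⌊2560/310⌋=8 ⌊2797/310⌋=9 ⌊3034/310⌋=9 ⌊3271/310⌋=10 ⌊3508/310⌋=11 ⌊3745/310⌋=12 ⌊3982/310⌋=12 ⌊4219/310⌋=13 ⌊4456/310⌋=14 ⌊4693/310⌋=15
  n=20…29: ⌊4930/310⌋=15 ⌊5167/310⌋=16 ⌊5404/310⌋=17 ⌊5641/310⌋=18 ⌊5878/310⌋=18 ⌊6115/310⌋=19 ⌊6352/310⌋=20 ⌊6589/310⌋=21 ⌊6826/310⌋=22 ⌊7063/310⌋=22
  n=30…39: ⌊7300/310⌋=23 ⌊7537/310⌋=24 ⌊7774/310⌋=25 ⌊8011/310⌋=25 ⌊8248/310⌋=26 ⌊8485/310⌋=27 ⌊8722/310⌋=28 ⌊8959/310⌋=28 ⌊9196/310⌋=29 ⌊9433/310⌋=30
  n=40…49: ⌊9670/310⌋=31 ⌊9907/310⌋=31 ⌊10144/310⌋=32 ⌊10381/310⌋=33 ⌊10618/310⌋=34 ⌊10855/310⌋=35 ⌊11092/310⌋=35 ⌊11329/310⌋=36 ⌊11566/310⌋=37 ⌊11803/310⌋=38
  n=50…59: ⌊12040/310⌋=38 ⌊12277/310⌋=39 ⌊12514/310⌋=40 ⌊12751/310⌋=41 ⌊12988/310⌋=41 ⌊13225/310⌋=42 ⌊13462/310⌋=43 ⌊13699/310⌋=44 ⌊13936/310⌋=44 ⌊14173/310⌋=45
  n=60…69: ⌊14410/310⌋=46 ⌊14647/310⌋=47 ⌊14884/310⌋=48 ⌊15121/310⌋=48 ⌊15358/310⌋=49 ⌊15595/310⌋=50 ⌊15832/310⌋=51 ⌊16069/310⌋=51 ⌊16306/310⌋=52 ⌊16543/310⌋=53
  n=70…79: ⌊16780/310⌋=54 ⌊17017/310⌋=54 ⌊17254/310⌋=55 ⌊17491/310⌋=56 ⌊17728/310⌋=57 ⌊17965/310⌋=57 ⌊18202/310⌋=58 ⌊18439/310⌋=59 ⌊18676/310⌋=60 ⌊18913/310⌋=61
  n=80…89: ⌊19150/310⌋=61 ⌊19387/310⌋=62 ⌊19624/310⌋=63 ⌊19861/310⌋=64 ⌊20098/310⌋=64 ⌊20335/310⌋=65 ⌊20572/310⌋=66 ⌊20809/310⌋=67 ⌊21046/310⌋=67 ⌊21283/310⌋=68
  n=90…93: ⌊21520/310⌋=69 ⌊21757/310⌋=70 ⌊21994/310⌋=70 ⌊22231/310⌋=71
s_n = t_(n+1) − t_n for n = 0 … 92 gives
prefix = 110111011110111011101110111101110111011101111011101110111011110111011101110111101110111011101
slide a length-2 window over [0..1] … [91..92] (92 windows); first occurrence of each distinct factor:
  [  0..  1] 11
  [  1..  2] 10
  [  2..  3] 01
  (the other 89 windows repeat one of these)
distinct factors: {01, 10, 11}
count = 3  (Sturmian bound for length 2 is 3)

3


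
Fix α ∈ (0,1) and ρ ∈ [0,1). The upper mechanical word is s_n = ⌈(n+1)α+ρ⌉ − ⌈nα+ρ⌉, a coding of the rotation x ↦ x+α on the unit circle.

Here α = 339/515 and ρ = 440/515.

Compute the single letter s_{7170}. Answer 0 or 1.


(n+1)α + ρ = (7171·339 + 440) / 515 = 2431409/515
nα + ρ     = (7170·339 + 440) / 515 = 2431070/515
⌈2431409/515⌉ = 4722,  ⌈2431070/515⌉ = 4721
s_{7170} = 4722 − 4721 = 1

1


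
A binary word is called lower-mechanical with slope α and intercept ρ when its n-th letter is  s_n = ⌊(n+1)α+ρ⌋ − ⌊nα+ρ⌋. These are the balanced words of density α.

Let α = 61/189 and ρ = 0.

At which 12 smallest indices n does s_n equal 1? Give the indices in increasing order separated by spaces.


n=0: ⌊61/189⌋−⌊0/189⌋ = 0−0 = 0
n=1: ⌊122/189⌋−⌊61/189⌋ = 0−0 = 0
n=2: ⌊183/189⌋−⌊122/189⌋ = 0−0 = 0
n=3: ⌊244/189⌋−⌊183/189⌋ = 1−0 = 1  ← one
n=4: ⌊305/189⌋−⌊244/189⌋ = 1−1 = 0
n=5: ⌊366/189⌋−⌊305/189⌋ = 1−1 = 0
n=6: ⌊427/189⌋−⌊366/189⌋ = 2−1 = 1  ← one
n=7: ⌊488/189⌋−⌊427/189⌋ = 2−2 = 0
n=8: ⌊549/189⌋−⌊488/189⌋ = 2−2 = 0
n=9: ⌊610/189⌋−⌊549/189⌋ = 3−2 = 1  ← one
n=10: ⌊671/189⌋−⌊610/189⌋ = 3−3 = 0
n=11: ⌊732/189⌋−⌊671/189⌋ = 3−3 = 0
n=12: ⌊793/189⌋−⌊732/189⌋ = 4−3 = 1  ← one
n=13: ⌊854/189⌋−⌊793/189⌋ = 4−4 = 0
n=14: ⌊915/189⌋−⌊854/189⌋ = 4−4 = 0
n=15: ⌊976/189⌋−⌊915/189⌋ = 5−4 = 1  ← one
n=16: ⌊1037/189⌋−⌊976/189⌋ = 5−5 = 0
n=17: ⌊1098/189⌋−⌊1037/189⌋ = 5−5 = 0
n=18: ⌊1159/189⌋−⌊1098/189⌋ = 6−5 = 1  ← one
n=19: ⌊1220/189⌋−⌊1159/189⌋ = 6−6 = 0
n=20: ⌊1281/189⌋−⌊1220/189⌋ = 6−6 = 0
n=21: ⌊1342/189⌋−⌊1281/189⌋ = 7−6 = 1  ← one
n=22: ⌊1403/189⌋−⌊1342/189⌋ = 7−7 = 0
n=23: ⌊1464/189⌋−⌊1403/189⌋ = 7−7 = 0
n=24: ⌊1525/189⌋−⌊1464/189⌋ = 8−7 = 1  ← one
n=25: ⌊1586/189⌋−⌊1525/189⌋ = 8−8 = 0
n=26: ⌊1647/189⌋−⌊1586/189⌋ = 8−8 = 0
n=27: ⌊1708/189⌋−⌊1647/189⌋ = 9−8 = 1  ← one
n=28: ⌊1769/189⌋−⌊1708/189⌋ = 9−9 = 0
n=29: ⌊1830/189⌋−⌊1769/189⌋ = 9−9 = 0
n=30: ⌊1891/189⌋−⌊1830/189⌋ = 10−9 = 1  ← one
n=31: ⌊1952/189⌋−⌊1891/189⌋ = 10−10 = 0
n=32: ⌊2013/189⌋−⌊1952/189⌋ = 10−10 = 0
n=33: ⌊2074/189⌋−⌊2013/189⌋ = 10−10 = 0
n=34: ⌊2135/189⌋−⌊2074/189⌋ = 11−10 = 1  ← one
n=35: ⌊2196/189⌋−⌊2135/189⌋ = 11−11 = 0
n=36: ⌊2257/189⌋−⌊2196/189⌋ = 11−11 = 0
n=37: ⌊2318/189⌋−⌊2257/189⌋ = 12−11 = 1  ← one
positions of the first 12 ones: 3 6 9 12 15 18 21 24 27 30 34 37

3 6 9 12 15 18 21 24 27 30 34 37
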